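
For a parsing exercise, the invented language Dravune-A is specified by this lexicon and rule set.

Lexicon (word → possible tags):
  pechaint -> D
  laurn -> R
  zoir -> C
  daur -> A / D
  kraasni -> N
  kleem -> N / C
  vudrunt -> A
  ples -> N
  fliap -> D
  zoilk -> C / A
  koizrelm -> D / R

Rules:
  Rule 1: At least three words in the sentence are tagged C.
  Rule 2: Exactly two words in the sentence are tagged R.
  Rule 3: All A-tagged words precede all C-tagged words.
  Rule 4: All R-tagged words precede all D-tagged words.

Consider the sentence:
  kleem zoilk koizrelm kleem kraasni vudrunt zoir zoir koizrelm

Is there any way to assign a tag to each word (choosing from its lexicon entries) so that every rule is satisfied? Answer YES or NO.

NO

Candidates per position — 1:kleem {N,C}; 2:zoilk {C,A}; 3:koizrelm {D,R}; 4:kleem {N,C}; 5:kraasni {N}; 6:vudrunt {A}; 7:zoir {C}; 8:zoir {C}; 9:koizrelm {D,R}.
Every candidate sequence violates at least one rule; no consistent tagging exists.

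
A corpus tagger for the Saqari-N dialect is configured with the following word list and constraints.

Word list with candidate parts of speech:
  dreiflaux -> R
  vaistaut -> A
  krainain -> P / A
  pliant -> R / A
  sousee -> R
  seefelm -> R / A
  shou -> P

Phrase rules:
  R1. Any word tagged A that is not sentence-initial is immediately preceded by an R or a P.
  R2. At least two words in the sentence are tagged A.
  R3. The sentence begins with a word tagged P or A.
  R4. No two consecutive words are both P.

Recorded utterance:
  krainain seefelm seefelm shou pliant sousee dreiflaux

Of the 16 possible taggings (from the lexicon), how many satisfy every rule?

5

Candidates per position — 1:krainain {P,A}; 2:seefelm {R,A}; 3:seefelm {R,A}; 4:shou {P}; 5:pliant {R,A}; 6:sousee {R}; 7:dreiflaux {R}.
There are 16 candidate sequences in total.
The sequences that satisfy every rule: P R A P A R R; P A R P A R R; A R R P A R R; A R A P R R R; A R A P A R R.
Count = 5.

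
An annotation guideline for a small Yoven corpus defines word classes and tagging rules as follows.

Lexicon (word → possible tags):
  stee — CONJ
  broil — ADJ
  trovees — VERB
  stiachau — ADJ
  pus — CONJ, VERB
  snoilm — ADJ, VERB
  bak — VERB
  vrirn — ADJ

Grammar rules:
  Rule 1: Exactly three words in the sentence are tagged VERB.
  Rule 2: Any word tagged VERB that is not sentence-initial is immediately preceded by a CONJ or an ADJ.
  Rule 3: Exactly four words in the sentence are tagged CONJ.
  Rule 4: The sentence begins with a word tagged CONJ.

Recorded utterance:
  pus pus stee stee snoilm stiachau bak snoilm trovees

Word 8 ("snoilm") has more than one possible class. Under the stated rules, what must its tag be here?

ADJ

Candidates per position — 1:pus {CONJ,VERB}; 2:pus {CONJ,VERB}; 3:stee {CONJ}; 4:stee {CONJ}; 5:snoilm {ADJ,VERB}; 6:stiachau {ADJ}; 7:bak {VERB}; 8:snoilm {ADJ,VERB}; 9:trovees {VERB}.
If word 1 were VERB, no tagging could satisfy rule 3; so word 1 is CONJ.
If word 2 were VERB, no tagging could satisfy rule 3; so word 2 is CONJ.
If word 8 were VERB, no tagging could satisfy rule 2; so word 8 is ADJ.
If word 5 were ADJ, no tagging could satisfy rule 1; so word 5 is VERB.
The unique satisfying tagging is: CONJ CONJ CONJ CONJ VERB ADJ VERB ADJ VERB.
Check: rule 1 ok; rule 2 ok; rule 3 ok; rule 4 ok.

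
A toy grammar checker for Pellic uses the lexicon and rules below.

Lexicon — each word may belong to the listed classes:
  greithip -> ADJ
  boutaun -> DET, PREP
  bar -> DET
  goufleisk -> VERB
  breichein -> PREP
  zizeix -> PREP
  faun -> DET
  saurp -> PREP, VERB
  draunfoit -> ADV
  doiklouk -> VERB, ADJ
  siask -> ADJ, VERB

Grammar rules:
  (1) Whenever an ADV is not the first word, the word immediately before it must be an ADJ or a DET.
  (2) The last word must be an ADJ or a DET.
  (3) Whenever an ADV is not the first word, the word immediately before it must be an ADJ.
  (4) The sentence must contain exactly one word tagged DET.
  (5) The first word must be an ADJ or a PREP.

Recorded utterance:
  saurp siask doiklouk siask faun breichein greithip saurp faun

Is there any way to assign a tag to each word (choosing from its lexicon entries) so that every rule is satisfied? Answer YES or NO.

Candidates per position — 1:saurp {PREP,VERB}; 2:siask {ADJ,VERB}; 3:doiklouk {VERB,ADJ}; 4:siask {ADJ,VERB}; 5:faun {DET}; 6:breichein {PREP}; 7:greithip {ADJ}; 8:saurp {PREP,VERB}; 9:faun {DET}.
Rule 4 cannot be satisfied by any choice of tags from the lexicon.
So there is no consistent tagging.

NO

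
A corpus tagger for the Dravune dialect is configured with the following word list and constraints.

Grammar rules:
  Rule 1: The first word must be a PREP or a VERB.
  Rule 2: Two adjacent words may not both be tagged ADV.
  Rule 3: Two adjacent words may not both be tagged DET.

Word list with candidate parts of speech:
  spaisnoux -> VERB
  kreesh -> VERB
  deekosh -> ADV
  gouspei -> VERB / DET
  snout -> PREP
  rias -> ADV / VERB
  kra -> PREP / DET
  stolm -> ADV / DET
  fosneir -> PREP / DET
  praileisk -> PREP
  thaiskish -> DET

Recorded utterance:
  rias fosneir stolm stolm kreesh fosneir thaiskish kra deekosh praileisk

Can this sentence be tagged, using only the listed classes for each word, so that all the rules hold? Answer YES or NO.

Candidates per position — 1:rias {ADV,VERB}; 2:fosneir {PREP,DET}; 3:stolm {ADV,DET}; 4:stolm {ADV,DET}; 5:kreesh {VERB}; 6:fosneir {PREP,DET}; 7:thaiskish {DET}; 8:kra {PREP,DET}; 9:deekosh {ADV}; 10:praileisk {PREP}.
One satisfying assignment: VERB PREP ADV DET VERB PREP DET PREP ADV PREP.
Rule-by-rule: rule 1 holds; rule 2 holds; rule 3 holds.

YES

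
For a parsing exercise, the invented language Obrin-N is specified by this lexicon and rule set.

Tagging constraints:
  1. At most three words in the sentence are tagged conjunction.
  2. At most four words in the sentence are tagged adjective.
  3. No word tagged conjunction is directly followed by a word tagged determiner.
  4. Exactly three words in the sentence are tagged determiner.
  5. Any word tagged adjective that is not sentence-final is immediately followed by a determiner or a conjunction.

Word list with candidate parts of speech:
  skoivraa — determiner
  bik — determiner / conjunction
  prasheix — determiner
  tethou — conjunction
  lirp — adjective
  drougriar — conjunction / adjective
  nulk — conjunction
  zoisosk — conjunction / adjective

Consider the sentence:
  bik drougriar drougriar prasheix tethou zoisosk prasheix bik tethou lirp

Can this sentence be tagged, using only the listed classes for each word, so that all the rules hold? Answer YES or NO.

Candidates per position — 1:bik {determiner,conjunction}; 2:drougriar {conjunction,adjective}; 3:drougriar {conjunction,adjective}; 4:prasheix {determiner}; 5:tethou {conjunction}; 6:zoisosk {conjunction,adjective}; 7:prasheix {determiner}; 8:bik {determiner,conjunction}; 9:tethou {conjunction}; 10:lirp {adjective}.
Every candidate sequence violates at least one rule; no consistent tagging exists.

NO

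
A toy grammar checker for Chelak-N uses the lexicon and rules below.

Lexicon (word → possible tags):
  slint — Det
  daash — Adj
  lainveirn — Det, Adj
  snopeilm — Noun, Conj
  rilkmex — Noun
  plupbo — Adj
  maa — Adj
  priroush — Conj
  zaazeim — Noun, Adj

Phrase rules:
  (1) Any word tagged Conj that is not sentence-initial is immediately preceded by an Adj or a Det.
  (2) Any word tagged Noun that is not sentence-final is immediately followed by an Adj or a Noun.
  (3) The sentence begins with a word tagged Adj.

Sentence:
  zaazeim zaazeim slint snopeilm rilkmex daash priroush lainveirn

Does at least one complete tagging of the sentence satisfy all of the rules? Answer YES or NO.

YES

Candidates per position — 1:zaazeim {Noun,Adj}; 2:zaazeim {Noun,Adj}; 3:slint {Det}; 4:snopeilm {Noun,Conj}; 5:rilkmex {Noun}; 6:daash {Adj}; 7:priroush {Conj}; 8:lainveirn {Det,Adj}.
One satisfying assignment: Adj Adj Det Conj Noun Adj Conj Adj.
Rule-by-rule: rule 1 holds; rule 2 holds; rule 3 holds.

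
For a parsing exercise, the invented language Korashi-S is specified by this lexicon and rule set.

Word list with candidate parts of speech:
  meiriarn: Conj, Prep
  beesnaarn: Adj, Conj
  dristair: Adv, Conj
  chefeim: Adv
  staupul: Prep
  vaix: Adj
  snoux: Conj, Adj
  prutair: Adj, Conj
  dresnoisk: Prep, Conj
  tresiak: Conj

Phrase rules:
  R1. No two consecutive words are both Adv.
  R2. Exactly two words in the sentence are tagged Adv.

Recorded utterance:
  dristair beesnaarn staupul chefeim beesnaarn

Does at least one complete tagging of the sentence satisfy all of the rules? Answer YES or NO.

YES

Candidates per position — 1:dristair {Adv,Conj}; 2:beesnaarn {Adj,Conj}; 3:staupul {Prep}; 4:chefeim {Adv}; 5:beesnaarn {Adj,Conj}.
One satisfying assignment: Adv Adj Prep Adv Adj.
Check: rule 1 ✓; rule 2 ✓.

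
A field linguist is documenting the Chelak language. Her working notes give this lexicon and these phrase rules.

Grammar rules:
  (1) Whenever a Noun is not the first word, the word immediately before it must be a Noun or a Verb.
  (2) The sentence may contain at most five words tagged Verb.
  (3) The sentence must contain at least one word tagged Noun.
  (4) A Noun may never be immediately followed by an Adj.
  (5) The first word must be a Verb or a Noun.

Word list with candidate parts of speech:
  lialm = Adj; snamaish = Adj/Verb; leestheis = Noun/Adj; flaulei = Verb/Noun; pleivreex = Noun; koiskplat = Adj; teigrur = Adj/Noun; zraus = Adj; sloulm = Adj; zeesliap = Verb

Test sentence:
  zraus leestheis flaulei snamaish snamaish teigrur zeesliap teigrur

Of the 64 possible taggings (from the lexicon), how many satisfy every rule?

0

Candidates per position — 1:zraus {Adj}; 2:leestheis {Noun,Adj}; 3:flaulei {Verb,Noun}; 4:snamaish {Adj,Verb}; 5:snamaish {Adj,Verb}; 6:teigrur {Adj,Noun}; 7:zeesliap {Verb}; 8:teigrur {Adj,Noun}.
There are 64 candidate sequences in total.
Rule 5 cannot be satisfied by any choice of tags from the lexicon.
So there is no consistent tagging.
Count = 0.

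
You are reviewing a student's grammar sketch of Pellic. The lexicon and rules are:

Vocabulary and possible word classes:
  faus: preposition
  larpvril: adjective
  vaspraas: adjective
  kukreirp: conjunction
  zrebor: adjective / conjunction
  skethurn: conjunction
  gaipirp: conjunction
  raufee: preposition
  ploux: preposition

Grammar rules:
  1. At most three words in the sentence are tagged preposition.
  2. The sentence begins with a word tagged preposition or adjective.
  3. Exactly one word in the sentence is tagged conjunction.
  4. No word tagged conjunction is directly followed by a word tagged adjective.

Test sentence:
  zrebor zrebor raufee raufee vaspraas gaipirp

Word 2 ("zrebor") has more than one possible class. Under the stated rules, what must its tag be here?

adjective

Candidates per position — 1:zrebor {adjective,conjunction}; 2:zrebor {adjective,conjunction}; 3:raufee {preposition}; 4:raufee {preposition}; 5:vaspraas {adjective}; 6:gaipirp {conjunction}.
Word 1 cannot be conjunction — rule 2 would then fail for every completion. It is adjective.
Word 2 cannot be conjunction — rule 3 would then fail for every completion. It is adjective.
The only consistent sequence is: adjective adjective preposition preposition adjective conjunction.
Verifying each rule — rule 1 ok; rule 2 ok; rule 3 ok; rule 4 ok.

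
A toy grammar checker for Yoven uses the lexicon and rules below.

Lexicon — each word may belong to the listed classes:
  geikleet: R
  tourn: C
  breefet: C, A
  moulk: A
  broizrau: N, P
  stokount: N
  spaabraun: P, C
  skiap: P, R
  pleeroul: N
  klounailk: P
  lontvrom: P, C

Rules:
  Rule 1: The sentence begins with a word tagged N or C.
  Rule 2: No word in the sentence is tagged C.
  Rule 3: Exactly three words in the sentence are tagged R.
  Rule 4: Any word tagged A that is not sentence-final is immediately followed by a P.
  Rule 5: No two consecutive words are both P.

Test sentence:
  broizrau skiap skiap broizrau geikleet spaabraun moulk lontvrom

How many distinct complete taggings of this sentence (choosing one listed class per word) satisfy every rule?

Candidates per position — 1:broizrau {N,P}; 2:skiap {P,R}; 3:skiap {P,R}; 4:broizrau {N,P}; 5:geikleet {R}; 6:spaabraun {P,C}; 7:moulk {A}; 8:lontvrom {P,C}.
There are 64 candidate sequences in total.
The sequences that satisfy every rule: N R R N R P A P; N R R P R P A P.
Count = 2.

2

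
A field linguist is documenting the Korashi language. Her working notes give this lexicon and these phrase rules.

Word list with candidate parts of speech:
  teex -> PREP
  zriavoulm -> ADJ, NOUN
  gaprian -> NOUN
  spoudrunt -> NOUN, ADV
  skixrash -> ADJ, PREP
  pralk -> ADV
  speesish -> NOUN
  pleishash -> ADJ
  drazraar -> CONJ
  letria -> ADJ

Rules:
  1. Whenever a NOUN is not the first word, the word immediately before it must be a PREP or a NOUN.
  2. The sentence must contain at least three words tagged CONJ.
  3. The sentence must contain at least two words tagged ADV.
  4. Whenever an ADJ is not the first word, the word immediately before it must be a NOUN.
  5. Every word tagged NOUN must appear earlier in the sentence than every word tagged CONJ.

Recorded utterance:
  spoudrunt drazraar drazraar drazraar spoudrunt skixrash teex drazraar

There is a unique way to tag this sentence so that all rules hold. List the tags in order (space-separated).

Candidates per position — 1:spoudrunt {NOUN,ADV}; 2:drazraar {CONJ}; 3:drazraar {CONJ}; 4:drazraar {CONJ}; 5:spoudrunt {NOUN,ADV}; 6:skixrash {ADJ,PREP}; 7:teex {PREP}; 8:drazraar {CONJ}.
Word 1 cannot be NOUN — rule 3 would then fail for every completion. It is ADV.
Word 5 cannot be NOUN — rule 1 would then fail for every completion. It is ADV.
Word 6 cannot be ADJ — rule 4 would then fail for every completion. It is PREP.
So the tagging must be: ADV CONJ CONJ CONJ ADV PREP PREP CONJ.
Rule-by-rule: rule 1 ✓; rule 2 ✓; rule 3 ✓; rule 4 ✓; rule 5 ✓.

ADV CONJ CONJ CONJ ADV PREP PREP CONJ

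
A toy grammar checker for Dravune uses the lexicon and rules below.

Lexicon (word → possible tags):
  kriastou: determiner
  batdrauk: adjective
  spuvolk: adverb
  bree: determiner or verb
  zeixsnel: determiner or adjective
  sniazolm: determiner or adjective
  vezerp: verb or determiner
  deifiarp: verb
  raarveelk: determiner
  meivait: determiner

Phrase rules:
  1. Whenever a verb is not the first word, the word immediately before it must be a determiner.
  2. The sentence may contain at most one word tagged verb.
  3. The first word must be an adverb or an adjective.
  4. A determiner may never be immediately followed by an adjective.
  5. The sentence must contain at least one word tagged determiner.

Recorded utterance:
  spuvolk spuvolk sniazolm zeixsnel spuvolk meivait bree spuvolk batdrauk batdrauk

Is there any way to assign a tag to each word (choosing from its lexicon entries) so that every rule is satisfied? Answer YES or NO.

Candidates per position — 1:spuvolk {adverb}; 2:spuvolk {adverb}; 3:sniazolm {determiner,adjective}; 4:zeixsnel {determiner,adjective}; 5:spuvolk {adverb}; 6:meivait {determiner}; 7:bree {determiner,verb}; 8:spuvolk {adverb}; 9:batdrauk {adjective}; 10:batdrauk {adjective}.
One satisfying assignment: adverb adverb determiner determiner adverb determiner determiner adverb adjective adjective.
Checking: rule 1 holds; rule 2 holds; rule 3 holds; rule 4 holds; rule 5 holds.

YES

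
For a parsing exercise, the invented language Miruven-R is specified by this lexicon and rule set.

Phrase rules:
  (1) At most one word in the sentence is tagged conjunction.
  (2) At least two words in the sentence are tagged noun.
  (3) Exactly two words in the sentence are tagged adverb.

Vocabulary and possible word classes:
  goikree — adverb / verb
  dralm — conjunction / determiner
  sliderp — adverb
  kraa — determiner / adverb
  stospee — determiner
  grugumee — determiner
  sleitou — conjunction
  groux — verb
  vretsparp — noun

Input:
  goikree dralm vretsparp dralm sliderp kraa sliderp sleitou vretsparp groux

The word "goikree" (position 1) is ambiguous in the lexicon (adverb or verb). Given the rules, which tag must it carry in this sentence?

Candidates per position — 1:goikree {adverb,verb}; 2:dralm {conjunction,determiner}; 3:vretsparp {noun}; 4:dralm {conjunction,determiner}; 5:sliderp {adverb}; 6:kraa {determiner,adverb}; 7:sliderp {adverb}; 8:sleitou {conjunction}; 9:vretsparp {noun}; 10:groux {verb}.
If word 1 were adverb, no tagging could satisfy rule 3; so word 1 is verb.
If word 2 were conjunction, no tagging could satisfy rule 1; so word 2 is determiner.
If word 4 were conjunction, no tagging could satisfy rule 1; so word 4 is determiner.
If word 6 were adverb, no tagging could satisfy rule 3; so word 6 is determiner.
The unique satisfying tagging is: verb determiner noun determiner adverb determiner adverb conjunction noun verb.
Rule-by-rule: rule 1 satisfied; rule 2 satisfied; rule 3 satisfied.

verb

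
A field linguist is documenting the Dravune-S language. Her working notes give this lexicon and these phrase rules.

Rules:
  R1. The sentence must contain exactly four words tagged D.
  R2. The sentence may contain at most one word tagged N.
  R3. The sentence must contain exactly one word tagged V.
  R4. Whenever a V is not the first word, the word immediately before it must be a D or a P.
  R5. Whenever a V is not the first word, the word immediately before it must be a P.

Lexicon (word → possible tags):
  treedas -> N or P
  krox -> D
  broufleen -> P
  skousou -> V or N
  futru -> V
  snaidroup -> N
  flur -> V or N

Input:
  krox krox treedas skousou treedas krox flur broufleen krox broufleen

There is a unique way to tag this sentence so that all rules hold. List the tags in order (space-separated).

Candidates per position — 1:krox {D}; 2:krox {D}; 3:treedas {N,P}; 4:skousou {V,N}; 5:treedas {N,P}; 6:krox {D}; 7:flur {V,N}; 8:broufleen {P}; 9:krox {D}; 10:broufleen {P}.
If word 7 were V, no tagging could satisfy rule 5; so word 7 is N.
If word 3 were N, no tagging could satisfy rule 2; so word 3 is P.
If word 4 were N, no tagging could satisfy rule 2; so word 4 is V.
If word 5 were N, no tagging could satisfy rule 2; so word 5 is P.
That leaves exactly one tagging: D D P V P D N P D P.
Check: rule 1 satisfied; rule 2 satisfied; rule 3 satisfied; rule 4 satisfied; rule 5 satisfied.

D D P V P D N P D P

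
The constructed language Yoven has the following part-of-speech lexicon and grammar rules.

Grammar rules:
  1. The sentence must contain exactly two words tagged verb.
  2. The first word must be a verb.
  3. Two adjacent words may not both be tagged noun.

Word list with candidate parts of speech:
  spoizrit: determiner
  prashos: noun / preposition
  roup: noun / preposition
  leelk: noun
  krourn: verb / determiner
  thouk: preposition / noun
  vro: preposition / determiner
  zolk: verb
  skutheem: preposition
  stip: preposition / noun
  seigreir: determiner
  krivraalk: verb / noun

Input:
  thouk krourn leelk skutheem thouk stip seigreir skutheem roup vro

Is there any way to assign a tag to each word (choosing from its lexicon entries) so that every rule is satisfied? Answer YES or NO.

Candidates per position — 1:thouk {preposition,noun}; 2:krourn {verb,determiner}; 3:leelk {noun}; 4:skutheem {preposition}; 5:thouk {preposition,noun}; 6:stip {preposition,noun}; 7:seigreir {determiner}; 8:skutheem {preposition}; 9:roup {noun,preposition}; 10:vro {preposition,determiner}.
Rule 1 cannot be satisfied by any choice of tags from the lexicon.
So there is no consistent tagging.

NO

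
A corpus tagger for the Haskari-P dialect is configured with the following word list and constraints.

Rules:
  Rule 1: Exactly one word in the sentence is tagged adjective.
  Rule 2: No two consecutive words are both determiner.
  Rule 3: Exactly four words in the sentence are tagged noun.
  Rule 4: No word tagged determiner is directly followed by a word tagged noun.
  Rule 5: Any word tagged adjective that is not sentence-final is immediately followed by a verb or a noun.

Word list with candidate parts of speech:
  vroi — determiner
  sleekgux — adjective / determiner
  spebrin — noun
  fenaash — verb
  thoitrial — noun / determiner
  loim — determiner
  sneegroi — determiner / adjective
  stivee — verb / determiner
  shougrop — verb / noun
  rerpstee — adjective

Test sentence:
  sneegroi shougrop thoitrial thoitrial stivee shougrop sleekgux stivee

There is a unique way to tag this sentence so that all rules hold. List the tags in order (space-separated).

Candidates per position — 1:sneegroi {determiner,adjective}; 2:shougrop {verb,noun}; 3:thoitrial {noun,determiner}; 4:thoitrial {noun,determiner}; 5:stivee {verb,determiner}; 6:shougrop {verb,noun}; 7:sleekgux {adjective,determiner}; 8:stivee {verb,determiner}.
If word 2 were verb, no tagging could satisfy rule 3; so word 2 is noun.
If word 3 were determiner, no tagging could satisfy rule 3; so word 3 is noun.
If word 4 were determiner, no tagging could satisfy rule 3; so word 4 is noun.
If word 6 were verb, no tagging could satisfy rule 3; so word 6 is noun.
If word 1 were determiner, no tagging could satisfy rule 4; so word 1 is adjective.
If word 5 were determiner, no tagging could satisfy rule 4; so word 5 is verb.
If word 7 were adjective, no tagging could satisfy rule 1; so word 7 is determiner.
If word 8 were determiner, no tagging could satisfy rule 2; so word 8 is verb.
So the tagging must be: adjective noun noun noun verb noun determiner verb.
Rule-by-rule: rule 1 holds; rule 2 holds; rule 3 holds; rule 4 holds; rule 5 holds.

adjective noun noun noun verb noun determiner verb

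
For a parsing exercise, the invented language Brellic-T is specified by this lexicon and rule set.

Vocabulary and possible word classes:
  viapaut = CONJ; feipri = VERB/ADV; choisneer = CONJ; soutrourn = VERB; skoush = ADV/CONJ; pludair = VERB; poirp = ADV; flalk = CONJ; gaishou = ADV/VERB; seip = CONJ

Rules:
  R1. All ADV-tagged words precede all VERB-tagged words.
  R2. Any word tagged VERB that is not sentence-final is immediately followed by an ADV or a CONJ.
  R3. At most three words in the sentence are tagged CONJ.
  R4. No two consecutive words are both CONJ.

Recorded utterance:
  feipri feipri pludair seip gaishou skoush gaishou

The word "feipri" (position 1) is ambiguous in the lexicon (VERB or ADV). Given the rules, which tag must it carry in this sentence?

ADV

Candidates per position — 1:feipri {VERB,ADV}; 2:feipri {VERB,ADV}; 3:pludair {VERB}; 4:seip {CONJ}; 5:gaishou {ADV,VERB}; 6:skoush {ADV,CONJ}; 7:gaishou {ADV,VERB}.
At position 2, choosing VERB makes rule 2 impossible to satisfy; hence ADV.
At position 5, choosing ADV makes rule 1 impossible to satisfy; hence VERB.
At position 6, choosing ADV makes rule 1 impossible to satisfy; hence CONJ.
At position 7, choosing ADV makes rule 1 impossible to satisfy; hence VERB.
At position 1, choosing VERB makes rule 1 impossible to satisfy; hence ADV.
So the tagging must be: ADV ADV VERB CONJ VERB CONJ VERB.
Checking: rule 1 satisfied; rule 2 satisfied; rule 3 satisfied; rule 4 satisfied.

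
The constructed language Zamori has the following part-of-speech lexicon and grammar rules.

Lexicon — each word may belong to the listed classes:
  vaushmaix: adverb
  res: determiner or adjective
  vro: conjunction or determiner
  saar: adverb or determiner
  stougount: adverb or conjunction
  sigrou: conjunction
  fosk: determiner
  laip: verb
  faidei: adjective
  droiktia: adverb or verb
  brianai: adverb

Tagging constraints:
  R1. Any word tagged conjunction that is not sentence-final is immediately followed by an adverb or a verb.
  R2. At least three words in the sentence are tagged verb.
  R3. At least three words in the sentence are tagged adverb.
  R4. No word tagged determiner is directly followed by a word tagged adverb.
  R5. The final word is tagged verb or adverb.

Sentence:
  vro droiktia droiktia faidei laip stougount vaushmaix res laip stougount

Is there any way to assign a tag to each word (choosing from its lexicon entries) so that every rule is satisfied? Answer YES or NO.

YES

Candidates per position — 1:vro {conjunction,determiner}; 2:droiktia {adverb,verb}; 3:droiktia {adverb,verb}; 4:faidei {adjective}; 5:laip {verb}; 6:stougount {adverb,conjunction}; 7:vaushmaix {adverb}; 8:res {determiner,adjective}; 9:laip {verb}; 10:stougount {adverb,conjunction}.
One satisfying assignment: conjunction verb adverb adjective verb adverb adverb adjective verb adverb.
Check: rule 1 satisfied; rule 2 satisfied; rule 3 satisfied; rule 4 satisfied; rule 5 satisfied.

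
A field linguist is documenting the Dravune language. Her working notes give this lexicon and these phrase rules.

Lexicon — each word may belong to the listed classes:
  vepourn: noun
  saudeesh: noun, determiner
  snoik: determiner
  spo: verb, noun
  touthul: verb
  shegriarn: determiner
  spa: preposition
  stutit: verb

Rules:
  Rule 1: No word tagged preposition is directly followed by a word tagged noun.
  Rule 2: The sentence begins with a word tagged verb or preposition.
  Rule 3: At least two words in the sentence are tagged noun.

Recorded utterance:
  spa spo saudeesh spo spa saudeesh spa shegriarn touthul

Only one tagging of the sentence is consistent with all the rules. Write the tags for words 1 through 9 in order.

Candidates per position — 1:spa {preposition}; 2:spo {verb,noun}; 3:saudeesh {noun,determiner}; 4:spo {verb,noun}; 5:spa {preposition}; 6:saudeesh {noun,determiner}; 7:spa {preposition}; 8:shegriarn {determiner}; 9:touthul {verb}.
At position 2, choosing noun makes rule 1 impossible to satisfy; hence verb.
At position 6, choosing noun makes rule 1 impossible to satisfy; hence determiner.
At position 3, choosing determiner makes rule 3 impossible to satisfy; hence noun.
At position 4, choosing verb makes rule 3 impossible to satisfy; hence noun.
The unique satisfying tagging is: preposition verb noun noun preposition determiner preposition determiner verb.
Checking: rule 1 ok; rule 2 ok; rule 3 ok.

preposition verb noun noun preposition determiner preposition determiner verb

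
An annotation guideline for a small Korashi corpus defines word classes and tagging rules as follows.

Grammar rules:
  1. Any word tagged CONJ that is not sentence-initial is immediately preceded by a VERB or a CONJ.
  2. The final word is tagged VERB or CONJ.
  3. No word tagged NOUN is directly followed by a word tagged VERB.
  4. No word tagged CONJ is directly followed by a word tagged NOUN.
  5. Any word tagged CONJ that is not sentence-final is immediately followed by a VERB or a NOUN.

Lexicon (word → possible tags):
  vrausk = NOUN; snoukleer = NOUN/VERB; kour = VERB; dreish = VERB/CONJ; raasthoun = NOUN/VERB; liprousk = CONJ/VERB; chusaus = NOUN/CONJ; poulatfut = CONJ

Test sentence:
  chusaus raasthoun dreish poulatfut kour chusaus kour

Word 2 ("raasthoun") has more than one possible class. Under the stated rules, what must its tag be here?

Candidates per position — 1:chusaus {NOUN,CONJ}; 2:raasthoun {NOUN,VERB}; 3:dreish {VERB,CONJ}; 4:poulatfut {CONJ}; 5:kour {VERB}; 6:chusaus {NOUN,CONJ}; 7:kour {VERB}.
If word 3 were CONJ, no tagging could satisfy rule 5; so word 3 is VERB.
If word 6 were NOUN, no tagging could satisfy rule 3; so word 6 is CONJ.
If word 1 were NOUN, no tagging could satisfy rule 3; so word 1 is CONJ.
If word 2 were NOUN, no tagging could satisfy rule 3; so word 2 is VERB.
The only consistent sequence is: CONJ VERB VERB CONJ VERB CONJ VERB.
Checking: rule 1 ✓; rule 2 ✓; rule 3 ✓; rule 4 ✓; rule 5 ✓.

VERB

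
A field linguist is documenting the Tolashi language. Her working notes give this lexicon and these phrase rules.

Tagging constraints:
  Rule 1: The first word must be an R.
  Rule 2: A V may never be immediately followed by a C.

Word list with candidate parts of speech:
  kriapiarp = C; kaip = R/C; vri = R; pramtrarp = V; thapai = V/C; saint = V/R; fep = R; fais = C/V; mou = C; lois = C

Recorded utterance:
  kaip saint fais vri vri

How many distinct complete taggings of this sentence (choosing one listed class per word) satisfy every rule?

3

Candidates per position — 1:kaip {R,C}; 2:saint {V,R}; 3:fais {C,V}; 4:vri {R}; 5:vri {R}.
There are 8 candidate sequences in total.
The sequences that satisfy every rule: R V V R R; R R C R R; R R V R R.
Count = 3.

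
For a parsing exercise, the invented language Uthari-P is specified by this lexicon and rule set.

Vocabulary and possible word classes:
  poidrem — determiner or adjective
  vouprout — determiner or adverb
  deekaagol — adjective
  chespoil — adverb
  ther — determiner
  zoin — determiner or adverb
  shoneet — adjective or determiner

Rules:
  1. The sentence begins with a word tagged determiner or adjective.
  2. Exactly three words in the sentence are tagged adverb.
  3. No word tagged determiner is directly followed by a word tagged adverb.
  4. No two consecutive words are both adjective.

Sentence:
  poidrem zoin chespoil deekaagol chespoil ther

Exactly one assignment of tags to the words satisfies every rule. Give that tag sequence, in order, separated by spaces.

adjective adverb adverb adjective adverb determiner

Candidates per position — 1:poidrem {determiner,adjective}; 2:zoin {determiner,adverb}; 3:chespoil {adverb}; 4:deekaagol {adjective}; 5:chespoil {adverb}; 6:ther {determiner}.
Position 1: tagging it determiner would leave rule 3 unsatisfiable, so it must be adjective.
Position 2: tagging it determiner would leave rule 2 unsatisfiable, so it must be adverb.
So the tagging must be: adjective adverb adverb adjective adverb determiner.
Rule-by-rule: rule 1 holds; rule 2 holds; rule 3 holds; rule 4 holds.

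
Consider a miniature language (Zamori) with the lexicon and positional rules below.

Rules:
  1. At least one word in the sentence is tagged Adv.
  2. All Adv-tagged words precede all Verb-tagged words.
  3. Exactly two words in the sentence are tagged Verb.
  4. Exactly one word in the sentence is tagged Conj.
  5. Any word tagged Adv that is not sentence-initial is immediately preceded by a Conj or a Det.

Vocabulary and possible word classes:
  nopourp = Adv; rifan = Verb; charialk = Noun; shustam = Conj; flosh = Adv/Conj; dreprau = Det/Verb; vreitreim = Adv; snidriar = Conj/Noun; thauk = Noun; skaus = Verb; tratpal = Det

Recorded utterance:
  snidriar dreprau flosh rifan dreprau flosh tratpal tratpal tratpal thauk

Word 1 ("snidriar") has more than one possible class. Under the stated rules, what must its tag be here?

Candidates per position — 1:snidriar {Conj,Noun}; 2:dreprau {Det,Verb}; 3:flosh {Adv,Conj}; 4:rifan {Verb}; 5:dreprau {Det,Verb}; 6:flosh {Adv,Conj}; 7:tratpal {Det}; 8:tratpal {Det}; 9:tratpal {Det}; 10:thauk {Noun}.
Word 6 cannot be Adv — rule 2 would then fail for every completion. It is Conj.
Word 1 cannot be Conj — rule 4 would then fail for every completion. It is Noun.
Word 3 cannot be Conj — rule 1 would then fail for every completion. It is Adv.
Word 2 cannot be Verb — rule 2 would then fail for every completion. It is Det.
Word 5 cannot be Det — rule 3 would then fail for every completion. It is Verb.
That leaves exactly one tagging: Noun Det Adv Verb Verb Conj Det Det Det Noun.
Check: rule 1 ✓; rule 2 ✓; rule 3 ✓; rule 4 ✓; rule 5 ✓.

Noun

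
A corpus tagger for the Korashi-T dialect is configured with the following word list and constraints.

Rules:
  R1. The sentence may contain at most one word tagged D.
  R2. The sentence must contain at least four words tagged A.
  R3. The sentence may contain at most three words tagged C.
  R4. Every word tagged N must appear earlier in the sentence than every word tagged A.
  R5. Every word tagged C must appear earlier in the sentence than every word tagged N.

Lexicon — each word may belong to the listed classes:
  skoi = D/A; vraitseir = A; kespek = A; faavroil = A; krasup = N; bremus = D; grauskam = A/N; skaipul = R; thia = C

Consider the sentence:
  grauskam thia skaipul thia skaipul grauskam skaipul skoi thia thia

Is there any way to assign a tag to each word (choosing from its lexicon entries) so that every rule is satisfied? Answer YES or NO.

NO

Candidates per position — 1:grauskam {A,N}; 2:thia {C}; 3:skaipul {R}; 4:thia {C}; 5:skaipul {R}; 6:grauskam {A,N}; 7:skaipul {R}; 8:skoi {D,A}; 9:thia {C}; 10:thia {C}.
Rule 2 cannot be satisfied by any choice of tags from the lexicon.
So there is no consistent tagging.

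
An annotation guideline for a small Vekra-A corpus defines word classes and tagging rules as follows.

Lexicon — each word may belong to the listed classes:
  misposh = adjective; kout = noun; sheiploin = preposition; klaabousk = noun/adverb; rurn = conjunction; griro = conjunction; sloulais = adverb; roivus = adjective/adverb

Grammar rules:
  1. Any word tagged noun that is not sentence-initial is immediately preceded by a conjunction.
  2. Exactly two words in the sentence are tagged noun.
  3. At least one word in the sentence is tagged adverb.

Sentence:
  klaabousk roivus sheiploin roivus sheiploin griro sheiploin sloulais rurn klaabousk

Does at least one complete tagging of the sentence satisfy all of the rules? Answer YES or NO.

YES

Candidates per position — 1:klaabousk {noun,adverb}; 2:roivus {adjective,adverb}; 3:sheiploin {preposition}; 4:roivus {adjective,adverb}; 5:sheiploin {preposition}; 6:griro {conjunction}; 7:sheiploin {preposition}; 8:sloulais {adverb}; 9:rurn {conjunction}; 10:klaabousk {noun,adverb}.
One satisfying assignment: noun adjective preposition adjective preposition conjunction preposition adverb conjunction noun.
Rule-by-rule: rule 1 ok; rule 2 ok; rule 3 ok.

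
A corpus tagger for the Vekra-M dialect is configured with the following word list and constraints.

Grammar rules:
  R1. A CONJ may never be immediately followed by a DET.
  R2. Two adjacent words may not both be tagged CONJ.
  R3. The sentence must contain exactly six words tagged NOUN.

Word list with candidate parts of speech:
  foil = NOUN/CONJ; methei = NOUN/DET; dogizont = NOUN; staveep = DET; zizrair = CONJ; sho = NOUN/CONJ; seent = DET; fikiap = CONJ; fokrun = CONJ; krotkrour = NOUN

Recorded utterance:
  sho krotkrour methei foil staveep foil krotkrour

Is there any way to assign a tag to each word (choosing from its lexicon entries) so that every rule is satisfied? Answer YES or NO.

Candidates per position — 1:sho {NOUN,CONJ}; 2:krotkrour {NOUN}; 3:methei {NOUN,DET}; 4:foil {NOUN,CONJ}; 5:staveep {DET}; 6:foil {NOUN,CONJ}; 7:krotkrour {NOUN}.
One satisfying assignment: NOUN NOUN NOUN NOUN DET NOUN NOUN.
Verifying each rule — rule 1 satisfied; rule 2 satisfied; rule 3 satisfied.

YES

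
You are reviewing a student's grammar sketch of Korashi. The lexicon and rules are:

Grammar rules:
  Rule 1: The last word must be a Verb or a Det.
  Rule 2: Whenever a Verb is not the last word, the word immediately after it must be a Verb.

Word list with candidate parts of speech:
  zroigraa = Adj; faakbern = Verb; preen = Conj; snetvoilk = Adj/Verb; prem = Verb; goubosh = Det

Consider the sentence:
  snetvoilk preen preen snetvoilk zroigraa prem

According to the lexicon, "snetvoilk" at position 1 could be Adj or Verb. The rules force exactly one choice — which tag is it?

Adj

Candidates per position — 1:snetvoilk {Adj,Verb}; 2:preen {Conj}; 3:preen {Conj}; 4:snetvoilk {Adj,Verb}; 5:zroigraa {Adj}; 6:prem {Verb}.
Word 1 cannot be Verb — rule 2 would then fail for every completion. It is Adj.
Word 4 cannot be Verb — rule 2 would then fail for every completion. It is Adj.
The unique satisfying tagging is: Adj Conj Conj Adj Adj Verb.
Verifying each rule — rule 1 ✓; rule 2 ✓.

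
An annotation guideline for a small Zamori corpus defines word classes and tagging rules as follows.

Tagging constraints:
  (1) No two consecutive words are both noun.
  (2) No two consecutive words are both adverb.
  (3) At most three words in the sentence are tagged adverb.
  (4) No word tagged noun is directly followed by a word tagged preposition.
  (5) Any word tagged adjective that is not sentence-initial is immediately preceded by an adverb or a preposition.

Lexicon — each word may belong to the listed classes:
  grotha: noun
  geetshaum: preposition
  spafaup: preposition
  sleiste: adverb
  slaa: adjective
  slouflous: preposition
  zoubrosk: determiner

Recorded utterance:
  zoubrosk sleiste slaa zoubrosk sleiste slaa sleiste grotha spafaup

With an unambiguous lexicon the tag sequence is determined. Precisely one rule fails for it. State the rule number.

4

Fixed tagging: determiner adverb adjective determiner adverb adjective adverb noun preposition.
Checking each rule: R1 holds, R2 holds, R3 holds, R4 violated, R5 holds.
Only rule 4 fails.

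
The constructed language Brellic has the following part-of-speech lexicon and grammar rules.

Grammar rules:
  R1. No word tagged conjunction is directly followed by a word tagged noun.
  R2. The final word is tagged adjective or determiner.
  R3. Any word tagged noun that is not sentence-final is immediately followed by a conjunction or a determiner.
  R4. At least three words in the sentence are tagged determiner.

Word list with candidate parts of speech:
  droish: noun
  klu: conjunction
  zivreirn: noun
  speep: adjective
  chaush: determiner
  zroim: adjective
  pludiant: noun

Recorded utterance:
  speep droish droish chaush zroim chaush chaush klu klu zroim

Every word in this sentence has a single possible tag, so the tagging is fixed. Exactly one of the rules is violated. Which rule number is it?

Fixed tagging: adjective noun noun determiner adjective determiner determiner conjunction conjunction adjective.
Applying the rules: R1 holds, R2 holds, R3 violated, R4 holds.
Only rule 3 fails.

3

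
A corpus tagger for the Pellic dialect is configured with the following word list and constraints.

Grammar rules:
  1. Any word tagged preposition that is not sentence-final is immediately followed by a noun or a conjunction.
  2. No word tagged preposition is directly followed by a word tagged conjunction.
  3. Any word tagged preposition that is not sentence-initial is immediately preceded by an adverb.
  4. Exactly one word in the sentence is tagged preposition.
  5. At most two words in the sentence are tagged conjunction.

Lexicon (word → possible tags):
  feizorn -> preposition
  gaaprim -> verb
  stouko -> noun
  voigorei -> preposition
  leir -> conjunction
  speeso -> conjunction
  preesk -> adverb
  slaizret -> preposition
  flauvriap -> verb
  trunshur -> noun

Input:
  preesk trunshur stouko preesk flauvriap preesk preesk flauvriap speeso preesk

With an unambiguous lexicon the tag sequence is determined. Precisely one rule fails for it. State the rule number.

Fixed tagging: adverb noun noun adverb verb adverb adverb verb conjunction adverb.
Rule check: R1 ✓, R2 ✓, R3 ✓, R4 ✗, R5 ✓.
Only rule 4 fails.

4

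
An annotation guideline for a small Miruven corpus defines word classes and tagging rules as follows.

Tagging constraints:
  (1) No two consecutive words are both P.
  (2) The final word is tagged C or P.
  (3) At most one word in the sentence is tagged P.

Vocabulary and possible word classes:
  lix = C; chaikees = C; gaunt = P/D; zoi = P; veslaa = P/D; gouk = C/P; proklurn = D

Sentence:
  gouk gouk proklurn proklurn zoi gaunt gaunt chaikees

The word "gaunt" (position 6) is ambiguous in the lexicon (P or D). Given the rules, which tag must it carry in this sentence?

Candidates per position — 1:gouk {C,P}; 2:gouk {C,P}; 3:proklurn {D}; 4:proklurn {D}; 5:zoi {P}; 6:gaunt {P,D}; 7:gaunt {P,D}; 8:chaikees {C}.
Position 1: tagging it P would leave rule 3 unsatisfiable, so it must be C.
Position 2: tagging it P would leave rule 3 unsatisfiable, so it must be C.
Position 6: tagging it P would leave rule 1 unsatisfiable, so it must be D.
Position 7: tagging it P would leave rule 3 unsatisfiable, so it must be D.
The only consistent sequence is: C C D D P D D C.
Check: rule 1 holds; rule 2 holds; rule 3 holds.

D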